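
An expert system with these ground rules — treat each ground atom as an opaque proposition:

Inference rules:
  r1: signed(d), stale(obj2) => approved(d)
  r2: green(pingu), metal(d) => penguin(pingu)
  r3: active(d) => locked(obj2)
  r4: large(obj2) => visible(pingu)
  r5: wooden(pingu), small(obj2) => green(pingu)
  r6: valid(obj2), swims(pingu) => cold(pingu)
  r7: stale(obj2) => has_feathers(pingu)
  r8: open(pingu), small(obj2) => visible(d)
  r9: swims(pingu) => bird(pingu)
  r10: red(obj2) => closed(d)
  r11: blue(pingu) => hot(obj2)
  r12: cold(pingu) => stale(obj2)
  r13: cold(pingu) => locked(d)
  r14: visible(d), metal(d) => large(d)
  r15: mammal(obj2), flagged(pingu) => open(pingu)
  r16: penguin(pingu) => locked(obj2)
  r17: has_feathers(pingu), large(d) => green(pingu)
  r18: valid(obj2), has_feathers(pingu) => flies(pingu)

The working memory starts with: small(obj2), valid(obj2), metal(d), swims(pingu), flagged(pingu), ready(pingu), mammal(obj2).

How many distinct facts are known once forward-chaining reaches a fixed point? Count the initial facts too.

Round 1: r6 [valid(obj2), swims(pingu) => cold(pingu)]; r9 [swims(pingu) => bird(pingu)]; r15 [mammal(obj2), flagged(pingu) => open(pingu)]. New: cold(pingu), bird(pingu), open(pingu).
Round 2: r8 [open(pingu), small(obj2) => visible(d)]; r12 [cold(pingu) => stale(obj2)]; r13 [cold(pingu) => locked(d)]. New: visible(d), stale(obj2), locked(d).
Round 3: r7 [stale(obj2) => has_feathers(pingu)]; r14 [visible(d), metal(d) => large(d)]. New: has_feathers(pingu), large(d).
Round 4: r17 [has_feathers(pingu), large(d) => green(pingu)]; r18 [valid(obj2), has_feathers(pingu) => flies(pingu)]. New: green(pingu), flies(pingu).
Round 5: r2 [green(pingu), metal(d) => penguin(pingu)]. New: penguin(pingu).
Round 6: r16 [penguin(pingu) => locked(obj2)]. New: locked(obj2).
Closure: {bird(pingu), cold(pingu), flagged(pingu), flies(pingu), green(pingu), has_feathers(pingu), large(d), locked(d), locked(obj2), mammal(obj2), metal(d), open(pingu), penguin(pingu), ready(pingu), small(obj2), stale(obj2), swims(pingu), valid(obj2), visible(d)} — 19 facts.

19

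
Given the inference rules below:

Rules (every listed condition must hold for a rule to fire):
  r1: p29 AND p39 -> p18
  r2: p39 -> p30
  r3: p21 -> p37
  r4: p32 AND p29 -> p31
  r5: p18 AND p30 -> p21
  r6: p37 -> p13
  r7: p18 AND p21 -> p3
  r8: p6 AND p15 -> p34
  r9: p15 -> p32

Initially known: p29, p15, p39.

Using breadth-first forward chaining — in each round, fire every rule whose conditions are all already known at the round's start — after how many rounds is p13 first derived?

[1] r1 [p29 AND p39 -> p18]; r2 [p39 -> p30]; r9 [p15 -> p32]. ⇒ new: p18, p30, p32.
[2] r4 [p32 AND p29 -> p31]; r5 [p18 AND p30 -> p21]. ⇒ new: p31, p21.
[3] r3 [p21 -> p37]; r7 [p18 AND p21 -> p3]. ⇒ new: p37, p3.
[4] r6 [p37 -> p13]. ⇒ new: p13.
p13 first appears in round 4.

4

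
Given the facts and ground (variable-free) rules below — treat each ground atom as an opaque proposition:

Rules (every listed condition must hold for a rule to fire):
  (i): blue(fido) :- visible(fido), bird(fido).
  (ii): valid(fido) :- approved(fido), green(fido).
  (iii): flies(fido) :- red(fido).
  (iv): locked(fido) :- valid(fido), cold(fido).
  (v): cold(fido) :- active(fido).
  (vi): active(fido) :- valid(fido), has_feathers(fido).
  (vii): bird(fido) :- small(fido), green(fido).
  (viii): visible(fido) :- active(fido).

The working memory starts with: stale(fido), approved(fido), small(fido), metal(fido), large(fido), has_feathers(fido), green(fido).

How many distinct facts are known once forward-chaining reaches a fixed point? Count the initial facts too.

[1] (ii) [valid(fido) :- approved(fido), green(fido).]; (vii) [bird(fido) :- small(fido), green(fido).]. ⇒ new: valid(fido), bird(fido).
[2] (vi) [active(fido) :- valid(fido), has_feathers(fido).]. ⇒ new: active(fido).
[3] (v) [cold(fido) :- active(fido).]; (viii) [visible(fido) :- active(fido).]. ⇒ new: cold(fido), visible(fido).
[4] (i) [blue(fido) :- visible(fido), bird(fido).]; (iv) [locked(fido) :- valid(fido), cold(fido).]. ⇒ new: blue(fido), locked(fido).
Closure: {active(fido), approved(fido), bird(fido), blue(fido), cold(fido), green(fido), has_feathers(fido), large(fido), locked(fido), metal(fido), small(fido), stale(fido), valid(fido), visible(fido)} — 14 facts.

14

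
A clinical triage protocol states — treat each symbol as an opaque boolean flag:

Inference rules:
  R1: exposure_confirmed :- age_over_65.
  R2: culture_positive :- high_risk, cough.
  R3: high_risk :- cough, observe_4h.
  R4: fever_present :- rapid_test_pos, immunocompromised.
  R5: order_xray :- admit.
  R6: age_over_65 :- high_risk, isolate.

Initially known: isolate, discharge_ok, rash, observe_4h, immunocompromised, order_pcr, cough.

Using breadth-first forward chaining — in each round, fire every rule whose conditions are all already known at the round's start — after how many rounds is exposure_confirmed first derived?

3

Round 1: R3 [high_risk :- cough, observe_4h.]. Adds high_risk.
Round 2: R2 [culture_positive :- high_risk, cough.]; R6 [age_over_65 :- high_risk, isolate.]. Adds culture_positive, age_over_65.
Round 3: R1 [exposure_confirmed :- age_over_65.]. Adds exposure_confirmed.
exposure_confirmed first appears in round 3.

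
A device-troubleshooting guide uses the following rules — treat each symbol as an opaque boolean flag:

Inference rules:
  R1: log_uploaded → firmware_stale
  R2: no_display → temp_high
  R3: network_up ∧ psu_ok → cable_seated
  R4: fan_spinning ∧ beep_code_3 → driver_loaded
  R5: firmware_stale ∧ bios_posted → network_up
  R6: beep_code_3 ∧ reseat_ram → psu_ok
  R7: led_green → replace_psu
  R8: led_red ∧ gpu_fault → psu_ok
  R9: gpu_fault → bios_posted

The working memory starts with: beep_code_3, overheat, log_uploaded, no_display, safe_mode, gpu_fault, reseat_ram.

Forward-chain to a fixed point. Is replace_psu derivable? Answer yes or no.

Round 1: R1 [log_uploaded → firmware_stale]; R2 [no_display → temp_high]; R6 [beep_code_3 ∧ reseat_ram → psu_ok]; R9 [gpu_fault → bios_posted]. Adds firmware_stale, temp_high, psu_ok, bios_posted.
Round 2: R5 [firmware_stale ∧ bios_posted → network_up]. Adds network_up.
Round 3: R3 [network_up ∧ psu_ok → cable_seated]. Adds cable_seated.
Fixed point reached. replace_psu is concluded only by R7; R7 needs led_green (never derived).

no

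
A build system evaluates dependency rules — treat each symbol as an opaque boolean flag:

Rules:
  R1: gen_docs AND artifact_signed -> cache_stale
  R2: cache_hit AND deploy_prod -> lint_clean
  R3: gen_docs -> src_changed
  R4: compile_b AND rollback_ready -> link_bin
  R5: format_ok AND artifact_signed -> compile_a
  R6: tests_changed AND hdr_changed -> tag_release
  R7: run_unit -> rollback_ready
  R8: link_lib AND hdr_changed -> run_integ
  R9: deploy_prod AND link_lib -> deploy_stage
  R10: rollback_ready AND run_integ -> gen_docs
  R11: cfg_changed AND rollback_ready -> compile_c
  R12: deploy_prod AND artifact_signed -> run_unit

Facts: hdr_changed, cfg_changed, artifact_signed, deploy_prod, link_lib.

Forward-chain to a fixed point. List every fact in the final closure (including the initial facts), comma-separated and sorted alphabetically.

Round 1: R8 [link_lib AND hdr_changed -> run_integ]; R9 [deploy_prod AND link_lib -> deploy_stage]; R12 [deploy_prod AND artifact_signed -> run_unit]. New: run_integ, deploy_stage, run_unit.
Round 2: R7 [run_unit -> rollback_ready]. New: rollback_ready.
Round 3: R10 [rollback_ready AND run_integ -> gen_docs]; R11 [cfg_changed AND rollback_ready -> compile_c]. New: gen_docs, compile_c.
Round 4: R1 [gen_docs AND artifact_signed -> cache_stale]; R3 [gen_docs -> src_changed]. New: cache_stale, src_changed.

artifact_signed, cache_stale, cfg_changed, compile_c, deploy_prod, deploy_stage, gen_docs, hdr_changed, link_lib, rollback_ready, run_integ, run_unit, src_changed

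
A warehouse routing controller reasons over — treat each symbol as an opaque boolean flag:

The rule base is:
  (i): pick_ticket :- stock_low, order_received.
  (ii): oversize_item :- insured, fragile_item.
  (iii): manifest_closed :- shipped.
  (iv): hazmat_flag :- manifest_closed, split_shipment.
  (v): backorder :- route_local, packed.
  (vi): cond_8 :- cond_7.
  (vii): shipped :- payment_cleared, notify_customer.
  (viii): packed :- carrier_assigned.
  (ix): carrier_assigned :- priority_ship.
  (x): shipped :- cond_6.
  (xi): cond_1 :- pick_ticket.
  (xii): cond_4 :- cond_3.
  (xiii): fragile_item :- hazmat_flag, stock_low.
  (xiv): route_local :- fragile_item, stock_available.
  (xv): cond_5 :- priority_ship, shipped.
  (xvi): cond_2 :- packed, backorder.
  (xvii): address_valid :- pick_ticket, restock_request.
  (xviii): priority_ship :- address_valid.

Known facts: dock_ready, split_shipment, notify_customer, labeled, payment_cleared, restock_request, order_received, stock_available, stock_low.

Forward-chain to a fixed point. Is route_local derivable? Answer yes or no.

yes

[1] (i) [pick_ticket :- stock_low, order_received.]; (vii) [shipped :- payment_cleared, notify_customer.]. ⇒ new: pick_ticket, shipped.
[2] (iii) [manifest_closed :- shipped.]; (xi) [cond_1 :- pick_ticket.]; (xvii) [address_valid :- pick_ticket, restock_request.]. ⇒ new: manifest_closed, cond_1, address_valid.
[3] (iv) [hazmat_flag :- manifest_closed, split_shipment.]; (xviii) [priority_ship :- address_valid.]. ⇒ new: hazmat_flag, priority_ship.
[4] (ix) [carrier_assigned :- priority_ship.]; (xiii) [fragile_item :- hazmat_flag, stock_low.]; (xv) [cond_5 :- priority_ship, shipped.]. ⇒ new: carrier_assigned, fragile_item, cond_5.
[5] (viii) [packed :- carrier_assigned.]; (xiv) [route_local :- fragile_item, stock_available.]. ⇒ new: packed, route_local.
[6] (v) [backorder :- route_local, packed.]. ⇒ new: backorder.
[7] (xvi) [cond_2 :- packed, backorder.]. ⇒ new: cond_2.
route_local appears in round 5, so it is derivable.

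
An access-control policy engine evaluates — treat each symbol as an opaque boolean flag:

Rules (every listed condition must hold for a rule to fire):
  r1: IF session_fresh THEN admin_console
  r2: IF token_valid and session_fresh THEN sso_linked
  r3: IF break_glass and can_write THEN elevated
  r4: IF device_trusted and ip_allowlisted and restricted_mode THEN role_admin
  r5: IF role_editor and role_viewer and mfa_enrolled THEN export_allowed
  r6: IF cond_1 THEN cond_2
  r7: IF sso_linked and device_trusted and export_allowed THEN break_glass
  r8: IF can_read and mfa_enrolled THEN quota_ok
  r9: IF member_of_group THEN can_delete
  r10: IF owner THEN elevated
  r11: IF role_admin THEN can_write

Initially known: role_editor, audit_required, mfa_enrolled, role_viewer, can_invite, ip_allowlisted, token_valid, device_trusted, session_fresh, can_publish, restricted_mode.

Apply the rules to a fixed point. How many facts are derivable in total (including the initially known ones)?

Round 1 — r1, r2, r4, r5, derive admin_console, sso_linked, role_admin, export_allowed.
Round 2 — r7, r11, derive break_glass, can_write.
Round 3 — r3, derive elevated.
Closure: {admin_console, audit_required, break_glass, can_invite, can_publish, can_write, device_trusted, elevated, export_allowed, ip_allowlisted, mfa_enrolled, restricted_mode, role_admin, role_editor, role_viewer, session_fresh, sso_linked, token_valid} — 18 facts.

18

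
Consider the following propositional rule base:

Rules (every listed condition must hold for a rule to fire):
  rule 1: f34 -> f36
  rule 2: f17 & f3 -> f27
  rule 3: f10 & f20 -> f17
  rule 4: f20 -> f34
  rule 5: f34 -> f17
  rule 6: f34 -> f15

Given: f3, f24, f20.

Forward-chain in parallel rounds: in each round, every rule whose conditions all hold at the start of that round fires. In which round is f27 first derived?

3

Round 1 fires rule 4, giving f34.
Round 2 fires rule 1, rule 5, rule 6, giving f36, f17, f15.
Round 3 fires rule 2, giving f27.
f27 first appears in round 3.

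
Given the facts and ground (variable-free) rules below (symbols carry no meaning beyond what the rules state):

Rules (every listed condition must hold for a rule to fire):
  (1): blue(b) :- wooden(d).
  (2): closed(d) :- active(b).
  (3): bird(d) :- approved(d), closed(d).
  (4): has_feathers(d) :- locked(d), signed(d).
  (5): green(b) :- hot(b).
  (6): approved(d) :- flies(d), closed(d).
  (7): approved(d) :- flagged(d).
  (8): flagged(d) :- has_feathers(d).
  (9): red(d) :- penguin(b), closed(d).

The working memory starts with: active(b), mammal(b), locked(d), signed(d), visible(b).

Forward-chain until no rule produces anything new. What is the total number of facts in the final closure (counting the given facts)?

Round 1 — (2), (4), derive closed(d), has_feathers(d).
Round 2 — (8), derive flagged(d).
Round 3 — (7), derive approved(d).
Round 4 — (3), derive bird(d).
Closure: {active(b), approved(d), bird(d), closed(d), flagged(d), has_feathers(d), locked(d), mammal(b), signed(d), visible(b)} — 10 facts.

10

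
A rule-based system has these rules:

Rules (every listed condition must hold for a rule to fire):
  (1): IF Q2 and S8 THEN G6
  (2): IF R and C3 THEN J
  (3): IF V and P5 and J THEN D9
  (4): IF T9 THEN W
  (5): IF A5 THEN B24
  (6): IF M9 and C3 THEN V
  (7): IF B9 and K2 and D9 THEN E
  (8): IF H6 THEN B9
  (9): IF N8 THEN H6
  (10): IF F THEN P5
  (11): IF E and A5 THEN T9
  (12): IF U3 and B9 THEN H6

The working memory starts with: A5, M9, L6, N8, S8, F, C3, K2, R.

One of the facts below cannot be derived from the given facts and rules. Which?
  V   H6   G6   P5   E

G6

Round 1: (2) [IF R and C3 THEN J]; (5) [IF A5 THEN B24]; (6) [IF M9 and C3 THEN V]; (9) [IF N8 THEN H6]; (10) [IF F THEN P5]. New: J, B24, V, H6, P5.
Round 2: (3) [IF V and P5 and J THEN D9]; (8) [IF H6 THEN B9]. New: D9, B9.
Round 3: (7) [IF B9 and K2 and D9 THEN E]. New: E.
Round 4: (11) [IF E and A5 THEN T9]. New: T9.
Round 5: (4) [IF T9 THEN W]. New: W.
Derived: V (round 1), P5 (round 1), E (round 3), H6 (round 1). G6 never appears in any round.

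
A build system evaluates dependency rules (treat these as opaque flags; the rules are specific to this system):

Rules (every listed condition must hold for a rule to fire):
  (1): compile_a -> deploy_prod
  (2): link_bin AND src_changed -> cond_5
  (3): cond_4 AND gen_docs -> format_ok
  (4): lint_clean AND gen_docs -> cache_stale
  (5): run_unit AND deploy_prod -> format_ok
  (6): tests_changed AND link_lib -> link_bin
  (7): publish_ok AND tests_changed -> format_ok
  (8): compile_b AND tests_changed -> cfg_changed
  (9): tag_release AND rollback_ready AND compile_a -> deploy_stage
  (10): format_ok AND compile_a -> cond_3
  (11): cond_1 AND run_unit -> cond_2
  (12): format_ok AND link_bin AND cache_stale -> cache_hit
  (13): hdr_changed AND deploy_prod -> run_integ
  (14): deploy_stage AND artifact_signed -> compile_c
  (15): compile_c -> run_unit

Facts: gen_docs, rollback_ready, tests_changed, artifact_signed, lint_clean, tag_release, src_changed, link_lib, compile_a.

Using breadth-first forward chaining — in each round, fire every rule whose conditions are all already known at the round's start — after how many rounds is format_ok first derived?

4

Round 1 — (1), (4), (6), (9), derive deploy_prod, cache_stale, link_bin, deploy_stage.
Round 2 — (2), (14), derive cond_5, compile_c.
Round 3 — (15), derive run_unit.
Round 4 — (5), derive format_ok.
format_ok first appears in round 4.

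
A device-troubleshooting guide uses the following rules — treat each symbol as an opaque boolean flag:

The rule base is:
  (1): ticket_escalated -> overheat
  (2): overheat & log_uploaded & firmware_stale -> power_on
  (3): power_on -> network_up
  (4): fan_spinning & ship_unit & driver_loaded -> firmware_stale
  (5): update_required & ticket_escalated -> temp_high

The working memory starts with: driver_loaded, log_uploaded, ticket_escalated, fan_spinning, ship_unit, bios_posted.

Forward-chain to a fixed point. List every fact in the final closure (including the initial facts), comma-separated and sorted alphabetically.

Round 1 — (1), (4), derive overheat, firmware_stale.
Round 2 — (2), derive power_on.
Round 3 — (3), derive network_up.

bios_posted, driver_loaded, fan_spinning, firmware_stale, log_uploaded, network_up, overheat, power_on, ship_unit, ticket_escalated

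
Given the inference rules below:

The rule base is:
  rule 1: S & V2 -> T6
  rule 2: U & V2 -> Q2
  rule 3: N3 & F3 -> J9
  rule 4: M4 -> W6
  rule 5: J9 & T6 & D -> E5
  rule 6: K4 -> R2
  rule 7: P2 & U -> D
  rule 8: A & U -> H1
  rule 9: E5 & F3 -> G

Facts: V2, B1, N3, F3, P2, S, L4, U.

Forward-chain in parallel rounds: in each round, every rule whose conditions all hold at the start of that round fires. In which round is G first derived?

Round 1: rule 1 [S & V2 -> T6]; rule 2 [U & V2 -> Q2]; rule 3 [N3 & F3 -> J9]; rule 7 [P2 & U -> D]. Adds T6, Q2, J9, D.
Round 2: rule 5 [J9 & T6 & D -> E5]. Adds E5.
Round 3: rule 9 [E5 & F3 -> G]. Adds G.
G first appears in round 3.

3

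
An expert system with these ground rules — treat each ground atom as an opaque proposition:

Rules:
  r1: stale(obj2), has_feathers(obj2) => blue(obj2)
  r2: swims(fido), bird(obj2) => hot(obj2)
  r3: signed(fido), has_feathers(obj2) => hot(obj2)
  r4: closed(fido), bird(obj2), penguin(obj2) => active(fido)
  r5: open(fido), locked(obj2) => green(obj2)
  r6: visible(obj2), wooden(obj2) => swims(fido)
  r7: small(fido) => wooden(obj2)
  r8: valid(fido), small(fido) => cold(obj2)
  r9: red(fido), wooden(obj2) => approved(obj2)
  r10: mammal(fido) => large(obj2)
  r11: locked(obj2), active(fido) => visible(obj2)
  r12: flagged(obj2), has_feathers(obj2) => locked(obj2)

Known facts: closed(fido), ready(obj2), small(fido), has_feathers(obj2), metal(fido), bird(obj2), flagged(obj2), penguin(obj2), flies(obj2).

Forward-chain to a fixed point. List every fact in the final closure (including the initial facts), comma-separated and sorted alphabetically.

active(fido), bird(obj2), closed(fido), flagged(obj2), flies(obj2), has_feathers(obj2), hot(obj2), locked(obj2), metal(fido), penguin(obj2), ready(obj2), small(fido), swims(fido), visible(obj2), wooden(obj2)

Round 1: r4 [closed(fido), bird(obj2), penguin(obj2) => active(fido)]; r7 [small(fido) => wooden(obj2)]; r12 [flagged(obj2), has_feathers(obj2) => locked(obj2)]. Adds active(fido), wooden(obj2), locked(obj2).
Round 2: r11 [locked(obj2), active(fido) => visible(obj2)]. Adds visible(obj2).
Round 3: r6 [visible(obj2), wooden(obj2) => swims(fido)]. Adds swims(fido).
Round 4: r2 [swims(fido), bird(obj2) => hot(obj2)]. Adds hot(obj2).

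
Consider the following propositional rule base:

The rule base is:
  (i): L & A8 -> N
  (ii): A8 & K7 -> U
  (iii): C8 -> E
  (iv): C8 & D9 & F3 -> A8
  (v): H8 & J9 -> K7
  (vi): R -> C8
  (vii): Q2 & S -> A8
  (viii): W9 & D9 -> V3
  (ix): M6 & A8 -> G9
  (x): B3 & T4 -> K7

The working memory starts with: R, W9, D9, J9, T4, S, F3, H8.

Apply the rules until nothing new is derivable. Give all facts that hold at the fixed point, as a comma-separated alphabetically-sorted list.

A8, C8, D9, E, F3, H8, J9, K7, R, S, T4, U, V3, W9

Round 1: (v) [H8 & J9 -> K7]; (vi) [R -> C8]; (viii) [W9 & D9 -> V3]. Adds K7, C8, V3.
Round 2: (iii) [C8 -> E]; (iv) [C8 & D9 & F3 -> A8]. Adds E, A8.
Round 3: (ii) [A8 & K7 -> U]. Adds U.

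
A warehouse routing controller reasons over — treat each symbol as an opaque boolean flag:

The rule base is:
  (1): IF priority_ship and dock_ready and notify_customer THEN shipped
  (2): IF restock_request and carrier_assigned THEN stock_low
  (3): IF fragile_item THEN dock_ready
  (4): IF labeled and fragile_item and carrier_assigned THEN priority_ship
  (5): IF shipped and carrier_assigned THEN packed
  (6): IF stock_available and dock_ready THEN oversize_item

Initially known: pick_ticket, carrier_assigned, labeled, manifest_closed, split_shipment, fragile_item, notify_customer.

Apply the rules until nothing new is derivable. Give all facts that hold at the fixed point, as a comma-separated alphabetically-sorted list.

carrier_assigned, dock_ready, fragile_item, labeled, manifest_closed, notify_customer, packed, pick_ticket, priority_ship, shipped, split_shipment

Round 1 — (3), (4), derive dock_ready, priority_ship.
Round 2 — (1), derive shipped.
Round 3 — (5), derive packed.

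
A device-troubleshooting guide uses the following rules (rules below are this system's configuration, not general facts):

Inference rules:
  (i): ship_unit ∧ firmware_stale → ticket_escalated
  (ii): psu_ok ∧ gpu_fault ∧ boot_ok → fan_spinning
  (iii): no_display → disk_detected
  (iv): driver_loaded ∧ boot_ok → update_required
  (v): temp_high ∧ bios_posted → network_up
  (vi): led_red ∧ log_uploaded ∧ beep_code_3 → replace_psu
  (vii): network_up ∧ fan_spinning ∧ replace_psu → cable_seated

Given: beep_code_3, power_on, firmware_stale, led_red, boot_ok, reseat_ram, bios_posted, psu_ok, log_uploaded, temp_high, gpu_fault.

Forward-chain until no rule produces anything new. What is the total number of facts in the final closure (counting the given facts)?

[1] (ii) [psu_ok ∧ gpu_fault ∧ boot_ok → fan_spinning]; (v) [temp_high ∧ bios_posted → network_up]; (vi) [led_red ∧ log_uploaded ∧ beep_code_3 → replace_psu]. ⇒ new: fan_spinning, network_up, replace_psu.
[2] (vii) [network_up ∧ fan_spinning ∧ replace_psu → cable_seated]. ⇒ new: cable_seated.
Closure: {beep_code_3, bios_posted, boot_ok, cable_seated, fan_spinning, firmware_stale, gpu_fault, led_red, log_uploaded, network_up, power_on, psu_ok, replace_psu, reseat_ram, temp_high} — 15 facts.

15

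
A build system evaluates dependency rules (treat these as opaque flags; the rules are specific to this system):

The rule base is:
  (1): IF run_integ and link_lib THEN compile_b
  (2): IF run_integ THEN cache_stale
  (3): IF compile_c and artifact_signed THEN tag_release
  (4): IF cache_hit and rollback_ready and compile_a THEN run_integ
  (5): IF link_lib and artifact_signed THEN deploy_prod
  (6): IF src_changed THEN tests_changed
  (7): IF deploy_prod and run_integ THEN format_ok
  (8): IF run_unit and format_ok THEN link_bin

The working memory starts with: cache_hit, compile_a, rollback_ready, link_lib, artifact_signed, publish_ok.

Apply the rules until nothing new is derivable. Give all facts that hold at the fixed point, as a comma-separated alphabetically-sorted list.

[1] (4) [IF cache_hit and rollback_ready and compile_a THEN run_integ]; (5) [IF link_lib and artifact_signed THEN deploy_prod]. ⇒ new: run_integ, deploy_prod.
[2] (1) [IF run_integ and link_lib THEN compile_b]; (2) [IF run_integ THEN cache_stale]; (7) [IF deploy_prod and run_integ THEN format_ok]. ⇒ new: compile_b, cache_stale, format_ok.

artifact_signed, cache_hit, cache_stale, compile_a, compile_b, deploy_prod, format_ok, link_lib, publish_ok, rollback_ready, run_integ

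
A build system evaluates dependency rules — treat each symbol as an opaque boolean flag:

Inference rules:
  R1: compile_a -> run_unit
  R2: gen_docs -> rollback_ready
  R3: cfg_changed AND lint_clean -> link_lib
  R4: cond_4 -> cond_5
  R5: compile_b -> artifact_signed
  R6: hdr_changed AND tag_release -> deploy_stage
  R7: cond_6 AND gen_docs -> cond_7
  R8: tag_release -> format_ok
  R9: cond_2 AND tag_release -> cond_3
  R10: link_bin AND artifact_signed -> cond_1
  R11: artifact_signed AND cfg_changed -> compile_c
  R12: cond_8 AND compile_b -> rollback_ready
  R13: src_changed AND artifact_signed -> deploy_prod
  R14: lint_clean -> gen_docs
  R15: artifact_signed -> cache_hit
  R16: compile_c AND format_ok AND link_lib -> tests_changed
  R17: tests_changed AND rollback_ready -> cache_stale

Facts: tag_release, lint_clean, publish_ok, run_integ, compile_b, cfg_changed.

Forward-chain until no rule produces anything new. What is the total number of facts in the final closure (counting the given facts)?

15

Round 1: R3 [cfg_changed AND lint_clean -> link_lib]; R5 [compile_b -> artifact_signed]; R8 [tag_release -> format_ok]; R14 [lint_clean -> gen_docs]. New: link_lib, artifact_signed, format_ok, gen_docs.
Round 2: R2 [gen_docs -> rollback_ready]; R11 [artifact_signed AND cfg_changed -> compile_c]; R15 [artifact_signed -> cache_hit]. New: rollback_ready, compile_c, cache_hit.
Round 3: R16 [compile_c AND format_ok AND link_lib -> tests_changed]. New: tests_changed.
Round 4: R17 [tests_changed AND rollback_ready -> cache_stale]. New: cache_stale.
Closure: {artifact_signed, cache_hit, cache_stale, cfg_changed, compile_b, compile_c, format_ok, gen_docs, link_lib, lint_clean, publish_ok, rollback_ready, run_integ, tag_release, tests_changed} — 15 facts.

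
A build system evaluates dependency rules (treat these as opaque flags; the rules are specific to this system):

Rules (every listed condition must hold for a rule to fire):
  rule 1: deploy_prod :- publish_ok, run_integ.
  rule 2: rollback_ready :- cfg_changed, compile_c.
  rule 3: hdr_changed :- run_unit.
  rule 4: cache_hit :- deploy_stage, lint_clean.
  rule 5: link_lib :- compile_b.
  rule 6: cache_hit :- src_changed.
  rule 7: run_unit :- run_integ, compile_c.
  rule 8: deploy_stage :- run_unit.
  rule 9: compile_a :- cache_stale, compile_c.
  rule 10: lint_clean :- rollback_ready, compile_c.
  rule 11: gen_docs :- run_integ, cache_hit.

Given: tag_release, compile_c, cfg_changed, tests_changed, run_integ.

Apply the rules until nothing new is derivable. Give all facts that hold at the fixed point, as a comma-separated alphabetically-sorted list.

Round 1: rule 2 [rollback_ready :- cfg_changed, compile_c.]; rule 7 [run_unit :- run_integ, compile_c.]. New: rollback_ready, run_unit.
Round 2: rule 3 [hdr_changed :- run_unit.]; rule 8 [deploy_stage :- run_unit.]; rule 10 [lint_clean :- rollback_ready, compile_c.]. New: hdr_changed, deploy_stage, lint_clean.
Round 3: rule 4 [cache_hit :- deploy_stage, lint_clean.]. New: cache_hit.
Round 4: rule 11 [gen_docs :- run_integ, cache_hit.]. New: gen_docs.

cache_hit, cfg_changed, compile_c, deploy_stage, gen_docs, hdr_changed, lint_clean, rollback_ready, run_integ, run_unit, tag_release, tests_changed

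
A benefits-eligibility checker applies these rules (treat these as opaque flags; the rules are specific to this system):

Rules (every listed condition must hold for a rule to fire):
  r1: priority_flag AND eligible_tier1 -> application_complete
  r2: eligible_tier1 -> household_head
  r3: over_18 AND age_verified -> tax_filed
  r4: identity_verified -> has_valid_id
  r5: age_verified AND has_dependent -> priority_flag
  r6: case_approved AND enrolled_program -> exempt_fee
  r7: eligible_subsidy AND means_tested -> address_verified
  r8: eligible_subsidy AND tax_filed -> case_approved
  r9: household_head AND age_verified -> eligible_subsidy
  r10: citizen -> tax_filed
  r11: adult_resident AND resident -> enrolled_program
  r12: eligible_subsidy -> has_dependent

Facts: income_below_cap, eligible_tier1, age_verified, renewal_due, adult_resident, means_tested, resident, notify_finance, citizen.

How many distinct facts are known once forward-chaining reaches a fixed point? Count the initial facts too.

Round 1: r2 [eligible_tier1 -> household_head]; r10 [citizen -> tax_filed]; r11 [adult_resident AND resident -> enrolled_program]. Adds household_head, tax_filed, enrolled_program.
Round 2: r9 [household_head AND age_verified -> eligible_subsidy]. Adds eligible_subsidy.
Round 3: r7 [eligible_subsidy AND means_tested -> address_verified]; r8 [eligible_subsidy AND tax_filed -> case_approved]; r12 [eligible_subsidy -> has_dependent]. Adds address_verified, case_approved, has_dependent.
Round 4: r5 [age_verified AND has_dependent -> priority_flag]; r6 [case_approved AND enrolled_program -> exempt_fee]. Adds priority_flag, exempt_fee.
Round 5: r1 [priority_flag AND eligible_tier1 -> application_complete]. Adds application_complete.
Closure: {address_verified, adult_resident, age_verified, application_complete, case_approved, citizen, eligible_subsidy, eligible_tier1, enrolled_program, exempt_fee, has_dependent, household_head, income_below_cap, means_tested, notify_finance, priority_flag, renewal_due, resident, tax_filed} — 19 facts.

19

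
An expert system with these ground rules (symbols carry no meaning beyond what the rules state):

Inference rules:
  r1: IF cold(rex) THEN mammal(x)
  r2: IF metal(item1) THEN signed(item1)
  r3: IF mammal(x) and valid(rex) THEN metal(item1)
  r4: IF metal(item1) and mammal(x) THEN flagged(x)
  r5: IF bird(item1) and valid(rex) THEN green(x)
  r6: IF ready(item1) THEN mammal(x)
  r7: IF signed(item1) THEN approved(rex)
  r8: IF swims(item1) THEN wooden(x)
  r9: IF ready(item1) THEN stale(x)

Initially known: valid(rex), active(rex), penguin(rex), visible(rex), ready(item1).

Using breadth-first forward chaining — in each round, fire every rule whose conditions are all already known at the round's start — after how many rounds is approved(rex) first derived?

Round 1 fires r6, r9, giving mammal(x), stale(x).
Round 2 fires r3, giving metal(item1).
Round 3 fires r2, r4, giving signed(item1), flagged(x).
Round 4 fires r7, giving approved(rex).
approved(rex) first appears in round 4.

4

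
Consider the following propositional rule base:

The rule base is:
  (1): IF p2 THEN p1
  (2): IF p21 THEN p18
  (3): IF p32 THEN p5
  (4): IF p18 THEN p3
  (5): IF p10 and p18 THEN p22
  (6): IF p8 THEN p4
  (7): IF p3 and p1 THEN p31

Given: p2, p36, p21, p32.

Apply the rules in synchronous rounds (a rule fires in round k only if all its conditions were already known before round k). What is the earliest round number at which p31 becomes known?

[1] (1) [IF p2 THEN p1]; (2) [IF p21 THEN p18]; (3) [IF p32 THEN p5]. ⇒ new: p1, p18, p5.
[2] (4) [IF p18 THEN p3]. ⇒ new: p3.
[3] (7) [IF p3 and p1 THEN p31]. ⇒ new: p31.
p31 first appears in round 3.

3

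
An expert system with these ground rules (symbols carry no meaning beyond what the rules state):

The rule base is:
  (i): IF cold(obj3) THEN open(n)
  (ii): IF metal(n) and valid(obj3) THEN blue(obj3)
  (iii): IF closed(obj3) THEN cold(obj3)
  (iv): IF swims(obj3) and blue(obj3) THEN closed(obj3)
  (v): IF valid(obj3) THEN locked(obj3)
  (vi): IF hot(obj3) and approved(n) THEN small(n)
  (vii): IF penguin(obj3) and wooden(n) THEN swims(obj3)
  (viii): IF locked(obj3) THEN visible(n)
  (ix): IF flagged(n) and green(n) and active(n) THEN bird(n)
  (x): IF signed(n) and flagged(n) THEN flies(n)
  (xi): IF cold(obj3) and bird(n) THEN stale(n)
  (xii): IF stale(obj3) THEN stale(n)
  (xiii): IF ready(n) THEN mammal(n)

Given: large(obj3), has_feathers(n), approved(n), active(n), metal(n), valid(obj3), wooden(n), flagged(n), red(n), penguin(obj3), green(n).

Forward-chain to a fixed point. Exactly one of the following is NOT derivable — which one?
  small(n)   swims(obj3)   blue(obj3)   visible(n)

small(n)

Round 1 — (ii), (v), (vii), (ix), derive blue(obj3), locked(obj3), swims(obj3), bird(n).
Round 2 — (iv), (viii), derive closed(obj3), visible(n).
Round 3 — (iii), derive cold(obj3).
Round 4 — (i), (xi), derive open(n), stale(n).
Derived: blue(obj3) (round 1), swims(obj3) (round 1), visible(n) (round 2). small(n) never appears in any round.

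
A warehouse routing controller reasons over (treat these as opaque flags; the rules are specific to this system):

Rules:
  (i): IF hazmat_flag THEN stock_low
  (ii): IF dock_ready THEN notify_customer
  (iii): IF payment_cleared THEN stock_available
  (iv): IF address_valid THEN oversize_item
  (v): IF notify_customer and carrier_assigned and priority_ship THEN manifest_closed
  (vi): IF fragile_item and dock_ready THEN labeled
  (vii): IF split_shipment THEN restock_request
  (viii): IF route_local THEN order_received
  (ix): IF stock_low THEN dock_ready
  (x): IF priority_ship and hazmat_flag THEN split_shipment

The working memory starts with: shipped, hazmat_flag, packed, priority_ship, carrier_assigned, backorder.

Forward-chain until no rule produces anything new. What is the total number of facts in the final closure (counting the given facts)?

12

Round 1 fires (i), (x), giving stock_low, split_shipment.
Round 2 fires (vii), (ix), giving restock_request, dock_ready.
Round 3 fires (ii), giving notify_customer.
Round 4 fires (v), giving manifest_closed.
Closure: {backorder, carrier_assigned, dock_ready, hazmat_flag, manifest_closed, notify_customer, packed, priority_ship, restock_request, shipped, split_shipment, stock_low} — 12 facts.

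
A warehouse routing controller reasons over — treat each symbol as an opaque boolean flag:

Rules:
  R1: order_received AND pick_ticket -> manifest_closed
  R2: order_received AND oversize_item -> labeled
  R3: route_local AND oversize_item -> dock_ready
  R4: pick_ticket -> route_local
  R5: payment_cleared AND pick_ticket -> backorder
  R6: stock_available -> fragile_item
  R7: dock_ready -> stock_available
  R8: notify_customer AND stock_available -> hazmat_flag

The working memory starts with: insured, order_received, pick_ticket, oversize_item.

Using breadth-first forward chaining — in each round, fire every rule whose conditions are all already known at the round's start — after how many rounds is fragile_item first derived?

4

Round 1: R1 [order_received AND pick_ticket -> manifest_closed]; R2 [order_received AND oversize_item -> labeled]; R4 [pick_ticket -> route_local]. New: manifest_closed, labeled, route_local.
Round 2: R3 [route_local AND oversize_item -> dock_ready]. New: dock_ready.
Round 3: R7 [dock_ready -> stock_available]. New: stock_available.
Round 4: R6 [stock_available -> fragile_item]. New: fragile_item.
fragile_item first appears in round 4.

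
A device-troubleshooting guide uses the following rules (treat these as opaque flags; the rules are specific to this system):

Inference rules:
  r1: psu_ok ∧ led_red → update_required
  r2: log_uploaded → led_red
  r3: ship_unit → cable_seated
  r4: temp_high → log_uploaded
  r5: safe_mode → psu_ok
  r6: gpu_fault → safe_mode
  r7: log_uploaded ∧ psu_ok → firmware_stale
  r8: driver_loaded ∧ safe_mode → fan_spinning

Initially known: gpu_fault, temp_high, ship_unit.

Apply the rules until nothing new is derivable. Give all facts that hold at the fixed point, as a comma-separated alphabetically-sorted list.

cable_seated, firmware_stale, gpu_fault, led_red, log_uploaded, psu_ok, safe_mode, ship_unit, temp_high, update_required

Round 1 fires r3, r4, r6, giving cable_seated, log_uploaded, safe_mode.
Round 2 fires r2, r5, giving led_red, psu_ok.
Round 3 fires r1, r7, giving update_required, firmware_stale.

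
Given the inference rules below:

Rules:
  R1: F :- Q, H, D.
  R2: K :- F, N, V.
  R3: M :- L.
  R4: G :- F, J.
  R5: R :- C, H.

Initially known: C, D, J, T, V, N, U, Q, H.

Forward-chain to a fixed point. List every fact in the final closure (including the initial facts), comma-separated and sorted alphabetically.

Round 1: R1 [F :- Q, H, D.]; R5 [R :- C, H.]. Adds F, R.
Round 2: R2 [K :- F, N, V.]; R4 [G :- F, J.]. Adds K, G.

C, D, F, G, H, J, K, N, Q, R, T, U, V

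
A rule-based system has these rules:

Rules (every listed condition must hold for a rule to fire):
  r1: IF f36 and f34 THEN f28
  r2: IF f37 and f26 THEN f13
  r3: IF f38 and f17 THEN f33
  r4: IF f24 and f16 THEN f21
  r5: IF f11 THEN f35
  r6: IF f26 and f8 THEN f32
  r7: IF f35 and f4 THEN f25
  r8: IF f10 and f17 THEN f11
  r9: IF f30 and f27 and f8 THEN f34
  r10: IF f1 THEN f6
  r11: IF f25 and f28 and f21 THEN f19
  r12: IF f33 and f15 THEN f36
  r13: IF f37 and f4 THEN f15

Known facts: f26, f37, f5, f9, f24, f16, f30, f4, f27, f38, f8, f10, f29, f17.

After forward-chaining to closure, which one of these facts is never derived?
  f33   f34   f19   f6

Round 1: r2 [IF f37 and f26 THEN f13]; r3 [IF f38 and f17 THEN f33]; r4 [IF f24 and f16 THEN f21]; r6 [IF f26 and f8 THEN f32]; r8 [IF f10 and f17 THEN f11]; r9 [IF f30 and f27 and f8 THEN f34]; r13 [IF f37 and f4 THEN f15]. New: f13, f33, f21, f32, f11, f34, f15.
Round 2: r5 [IF f11 THEN f35]; r12 [IF f33 and f15 THEN f36]. New: f35, f36.
Round 3: r1 [IF f36 and f34 THEN f28]; r7 [IF f35 and f4 THEN f25]. New: f28, f25.
Round 4: r11 [IF f25 and f28 and f21 THEN f19]. New: f19.
Derived: f19 (round 4), f34 (round 1), f33 (round 1). f6 never appears in any round.

f6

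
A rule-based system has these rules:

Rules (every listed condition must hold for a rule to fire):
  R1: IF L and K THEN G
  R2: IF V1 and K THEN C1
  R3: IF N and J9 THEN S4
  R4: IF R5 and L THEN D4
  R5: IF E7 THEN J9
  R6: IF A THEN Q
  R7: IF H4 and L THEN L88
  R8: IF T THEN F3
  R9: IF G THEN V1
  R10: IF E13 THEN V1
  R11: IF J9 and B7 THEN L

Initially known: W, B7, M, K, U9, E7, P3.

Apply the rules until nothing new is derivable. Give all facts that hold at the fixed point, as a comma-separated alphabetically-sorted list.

B7, C1, E7, G, J9, K, L, M, P3, U9, V1, W

Round 1: R5 [IF E7 THEN J9]. Adds J9.
Round 2: R11 [IF J9 and B7 THEN L]. Adds L.
Round 3: R1 [IF L and K THEN G]. Adds G.
Round 4: R9 [IF G THEN V1]. Adds V1.
Round 5: R2 [IF V1 and K THEN C1]. Adds C1.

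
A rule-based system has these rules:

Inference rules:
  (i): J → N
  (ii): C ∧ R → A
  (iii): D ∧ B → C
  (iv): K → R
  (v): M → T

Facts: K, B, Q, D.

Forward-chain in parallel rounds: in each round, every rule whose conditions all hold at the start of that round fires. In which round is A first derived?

2

[1] (iii) [D ∧ B → C]; (iv) [K → R]. ⇒ new: C, R.
[2] (ii) [C ∧ R → A]. ⇒ new: A.
A first appears in round 2.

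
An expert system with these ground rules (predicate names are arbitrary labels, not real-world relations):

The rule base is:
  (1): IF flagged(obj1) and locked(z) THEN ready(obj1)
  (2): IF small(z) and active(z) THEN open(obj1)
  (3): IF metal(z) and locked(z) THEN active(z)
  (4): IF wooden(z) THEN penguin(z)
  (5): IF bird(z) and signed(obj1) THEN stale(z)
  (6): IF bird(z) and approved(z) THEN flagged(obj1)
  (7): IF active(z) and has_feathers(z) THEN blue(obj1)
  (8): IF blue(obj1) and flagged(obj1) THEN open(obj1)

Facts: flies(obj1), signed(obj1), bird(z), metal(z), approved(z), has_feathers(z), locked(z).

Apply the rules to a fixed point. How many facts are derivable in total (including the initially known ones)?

Round 1 — (3), (5), (6), derive active(z), stale(z), flagged(obj1).
Round 2 — (1), (7), derive ready(obj1), blue(obj1).
Round 3 — (8), derive open(obj1).
Closure: {active(z), approved(z), bird(z), blue(obj1), flagged(obj1), flies(obj1), has_feathers(z), locked(z), metal(z), open(obj1), ready(obj1), signed(obj1), stale(z)} — 13 facts.

13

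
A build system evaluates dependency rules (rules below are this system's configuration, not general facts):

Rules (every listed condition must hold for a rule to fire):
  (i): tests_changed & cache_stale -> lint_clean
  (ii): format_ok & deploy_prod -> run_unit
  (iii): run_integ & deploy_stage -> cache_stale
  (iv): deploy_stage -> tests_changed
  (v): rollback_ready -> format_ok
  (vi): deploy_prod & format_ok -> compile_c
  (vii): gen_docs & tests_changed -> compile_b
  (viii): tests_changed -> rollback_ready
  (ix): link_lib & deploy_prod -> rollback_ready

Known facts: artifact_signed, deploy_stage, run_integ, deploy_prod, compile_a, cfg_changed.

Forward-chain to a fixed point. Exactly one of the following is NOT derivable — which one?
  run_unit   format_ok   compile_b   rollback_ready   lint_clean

compile_b

Round 1 — (iii), (iv), derive cache_stale, tests_changed.
Round 2 — (i), (viii), derive lint_clean, rollback_ready.
Round 3 — (v), derive format_ok.
Round 4 — (ii), (vi), derive run_unit, compile_c.
Derived: rollback_ready (round 2), lint_clean (round 2), run_unit (round 4), format_ok (round 3). compile_b never appears in any round.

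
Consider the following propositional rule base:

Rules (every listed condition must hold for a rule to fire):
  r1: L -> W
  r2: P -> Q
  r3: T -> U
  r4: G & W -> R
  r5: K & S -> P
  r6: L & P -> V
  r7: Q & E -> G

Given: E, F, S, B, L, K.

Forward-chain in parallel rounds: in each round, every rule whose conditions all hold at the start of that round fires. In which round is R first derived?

Round 1: r1 [L -> W]; r5 [K & S -> P]. Adds W, P.
Round 2: r2 [P -> Q]; r6 [L & P -> V]. Adds Q, V.
Round 3: r7 [Q & E -> G]. Adds G.
Round 4: r4 [G & W -> R]. Adds R.
R first appears in round 4.

4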